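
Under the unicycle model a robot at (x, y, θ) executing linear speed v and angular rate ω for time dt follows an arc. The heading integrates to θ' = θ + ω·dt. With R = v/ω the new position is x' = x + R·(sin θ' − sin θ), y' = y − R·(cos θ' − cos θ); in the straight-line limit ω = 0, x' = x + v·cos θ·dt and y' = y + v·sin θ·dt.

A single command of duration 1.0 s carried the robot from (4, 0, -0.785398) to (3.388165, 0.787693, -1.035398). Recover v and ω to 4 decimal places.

v = -1.0000, ω = -0.2500

Δθ = -1.035398 − -0.785398 = -0.250000
ω = Δθ/dt = -0.250000/1.0 = -0.2500
R = −Δy/(cos θ' − cos θ) = 4.0000
v = R·ω = 4.0000·-0.2500 = -1.0000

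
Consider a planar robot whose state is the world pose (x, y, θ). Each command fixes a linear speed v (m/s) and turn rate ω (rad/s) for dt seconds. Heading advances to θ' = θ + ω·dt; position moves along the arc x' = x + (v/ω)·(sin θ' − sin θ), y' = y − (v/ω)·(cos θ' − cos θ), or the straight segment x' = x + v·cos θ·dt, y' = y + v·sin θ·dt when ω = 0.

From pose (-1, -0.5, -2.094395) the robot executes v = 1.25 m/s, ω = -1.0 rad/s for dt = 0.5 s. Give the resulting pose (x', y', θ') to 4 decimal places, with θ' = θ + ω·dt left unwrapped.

θ' = -2.0944 + -1.0·0.5 = -2.5944
R = v/ω = 1.25/-1.0 = -1.2500
x' = -1 + -1.2500·(sin -2.5944 − sin -2.0944) = -1.4322
y' = -0.5 − -1.2500·(cos -2.5944 − cos -2.0944) = -0.9425

(-1.4322, -0.9425, -2.5944)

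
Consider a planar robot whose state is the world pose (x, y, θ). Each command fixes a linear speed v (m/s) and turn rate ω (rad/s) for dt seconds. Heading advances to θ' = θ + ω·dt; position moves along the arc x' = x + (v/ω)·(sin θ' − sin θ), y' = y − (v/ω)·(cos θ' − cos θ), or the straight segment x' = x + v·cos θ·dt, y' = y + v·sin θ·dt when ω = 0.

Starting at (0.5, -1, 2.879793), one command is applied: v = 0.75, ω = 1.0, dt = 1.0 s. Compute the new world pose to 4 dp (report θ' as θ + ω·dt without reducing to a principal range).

(-0.1988, -1.1697, 3.8798)

θ' = 2.8798 + 1.0·1.0 = 3.8798
R = v/ω = 0.75/1.0 = 0.7500
x' = 0.5 + 0.7500·(sin 3.8798 − sin 2.8798) = -0.1988
y' = -1 − 0.7500·(cos 3.8798 − cos 2.8798) = -1.1697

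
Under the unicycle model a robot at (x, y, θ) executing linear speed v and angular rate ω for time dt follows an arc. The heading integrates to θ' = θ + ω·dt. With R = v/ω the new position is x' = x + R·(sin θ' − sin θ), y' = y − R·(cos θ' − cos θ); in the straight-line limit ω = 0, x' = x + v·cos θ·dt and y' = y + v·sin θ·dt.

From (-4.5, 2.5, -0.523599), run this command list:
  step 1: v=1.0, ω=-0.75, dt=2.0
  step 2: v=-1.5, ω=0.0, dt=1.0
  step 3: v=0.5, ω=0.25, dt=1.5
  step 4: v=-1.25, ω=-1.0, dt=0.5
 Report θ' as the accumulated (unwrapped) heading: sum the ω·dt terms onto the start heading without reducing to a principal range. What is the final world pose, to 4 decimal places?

(-3.3078, 1.9769, -2.1486)

step 1: θ'=-2.0236 (R=-1.3333) → pose (-3.9677, 0.7620, -2.0236)
step 2: θ'=-2.0236 (straight) → pose (-3.3115, 2.1108, -2.0236)
step 3: θ'=-1.6486 (R=2.0000) → pose (-3.5070, 1.3913, -1.6486)
step 4: θ'=-2.1486 (R=1.2500) → pose (-3.3078, 1.9769, -2.1486)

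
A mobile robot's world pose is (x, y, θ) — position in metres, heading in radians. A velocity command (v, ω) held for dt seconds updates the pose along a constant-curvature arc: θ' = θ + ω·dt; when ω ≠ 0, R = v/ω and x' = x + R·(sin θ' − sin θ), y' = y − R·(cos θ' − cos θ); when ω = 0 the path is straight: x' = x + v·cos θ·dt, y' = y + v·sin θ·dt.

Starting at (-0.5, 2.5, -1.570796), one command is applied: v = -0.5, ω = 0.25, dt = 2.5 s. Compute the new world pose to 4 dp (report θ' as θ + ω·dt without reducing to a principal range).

θ' = -1.5708 + 0.25·2.5 = -0.9458
R = v/ω = -0.5/0.25 = -2.0000
x' = -0.5 + -2.0000·(sin -0.9458 − sin -1.5708) = -0.8781
y' = 2.5 − -2.0000·(cos -0.9458 − cos -1.5708) = 3.6702

(-0.8781, 3.6702, -0.9458)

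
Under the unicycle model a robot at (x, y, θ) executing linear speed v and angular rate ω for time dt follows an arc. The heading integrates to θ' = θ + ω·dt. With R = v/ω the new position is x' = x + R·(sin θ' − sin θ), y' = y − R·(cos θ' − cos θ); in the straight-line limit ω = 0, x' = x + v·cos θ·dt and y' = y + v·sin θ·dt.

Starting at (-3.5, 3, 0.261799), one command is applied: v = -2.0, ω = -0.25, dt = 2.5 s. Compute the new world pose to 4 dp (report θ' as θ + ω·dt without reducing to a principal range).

θ' = 0.2618 + -0.25·2.5 = -0.3632
R = v/ω = -2.0/-0.25 = 8.0000
x' = -3.5 + 8.0000·(sin -0.3632 − sin 0.2618) = -8.4127
y' = 3 − 8.0000·(cos -0.3632 − cos 0.2618) = 3.2493

(-8.4127, 3.2493, -0.3632)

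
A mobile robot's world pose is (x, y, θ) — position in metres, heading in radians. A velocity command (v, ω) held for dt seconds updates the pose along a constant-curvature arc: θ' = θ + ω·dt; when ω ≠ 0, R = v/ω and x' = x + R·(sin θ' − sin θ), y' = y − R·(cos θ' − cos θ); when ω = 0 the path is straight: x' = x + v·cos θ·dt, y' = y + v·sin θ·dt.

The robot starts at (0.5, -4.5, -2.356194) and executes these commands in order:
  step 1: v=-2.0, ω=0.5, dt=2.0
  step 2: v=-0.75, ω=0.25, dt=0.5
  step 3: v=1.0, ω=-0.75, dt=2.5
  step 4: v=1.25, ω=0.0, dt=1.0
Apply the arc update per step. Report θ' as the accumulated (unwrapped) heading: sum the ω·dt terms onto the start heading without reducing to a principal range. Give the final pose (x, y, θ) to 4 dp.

(-0.9819, -2.2802, -3.1062)

step 1: θ'=-1.3562 (R=-4.0000) → pose (1.5798, -0.8197, -1.3562)
step 2: θ'=-1.2312 (R=-3.0000) → pose (1.4773, -0.4593, -1.2312)
step 3: θ'=-3.1062 (R=-1.3333) → pose (0.2673, -2.2359, -3.1062)
step 4: θ'=-3.1062 (straight) → pose (-0.9819, -2.2802, -3.1062)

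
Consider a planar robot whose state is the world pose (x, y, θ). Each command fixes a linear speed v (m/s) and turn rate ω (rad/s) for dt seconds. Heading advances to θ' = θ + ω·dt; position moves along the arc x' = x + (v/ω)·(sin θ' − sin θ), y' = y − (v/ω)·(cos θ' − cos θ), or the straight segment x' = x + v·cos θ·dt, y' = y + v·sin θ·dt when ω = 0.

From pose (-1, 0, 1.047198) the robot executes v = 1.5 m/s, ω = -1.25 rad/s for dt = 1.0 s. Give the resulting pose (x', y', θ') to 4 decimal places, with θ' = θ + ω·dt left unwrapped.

(0.2809, 0.5754, -0.2028)

θ' = 1.0472 + -1.25·1.0 = -0.2028
R = v/ω = 1.5/-1.25 = -1.2000
x' = -1 + -1.2000·(sin -0.2028 − sin 1.0472) = 0.2809
y' = 0 − -1.2000·(cos -0.2028 − cos 1.0472) = 0.5754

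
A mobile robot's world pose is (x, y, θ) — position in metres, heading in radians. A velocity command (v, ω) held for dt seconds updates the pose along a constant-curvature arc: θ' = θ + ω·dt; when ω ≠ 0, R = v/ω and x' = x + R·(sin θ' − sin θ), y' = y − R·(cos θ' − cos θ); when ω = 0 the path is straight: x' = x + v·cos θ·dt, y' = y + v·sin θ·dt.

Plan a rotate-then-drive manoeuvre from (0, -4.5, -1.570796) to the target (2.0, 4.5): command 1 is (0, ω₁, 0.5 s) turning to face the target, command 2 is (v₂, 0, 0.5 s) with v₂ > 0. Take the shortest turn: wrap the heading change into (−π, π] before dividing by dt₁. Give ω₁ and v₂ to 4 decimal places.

heading to target = atan2(4.5−-4.5, 2−0) = 1.3521
Δθ = wrap(1.3521 − -1.5708) = 2.9229; ω₁ = Δθ/dt₁ = 5.8458
distance = √((2−0)² + (4.5−-4.5)²) = 9.2195; v₂ = distance/dt₂ = 18.4391

ω₁ = 5.8458, v₂ = 18.4391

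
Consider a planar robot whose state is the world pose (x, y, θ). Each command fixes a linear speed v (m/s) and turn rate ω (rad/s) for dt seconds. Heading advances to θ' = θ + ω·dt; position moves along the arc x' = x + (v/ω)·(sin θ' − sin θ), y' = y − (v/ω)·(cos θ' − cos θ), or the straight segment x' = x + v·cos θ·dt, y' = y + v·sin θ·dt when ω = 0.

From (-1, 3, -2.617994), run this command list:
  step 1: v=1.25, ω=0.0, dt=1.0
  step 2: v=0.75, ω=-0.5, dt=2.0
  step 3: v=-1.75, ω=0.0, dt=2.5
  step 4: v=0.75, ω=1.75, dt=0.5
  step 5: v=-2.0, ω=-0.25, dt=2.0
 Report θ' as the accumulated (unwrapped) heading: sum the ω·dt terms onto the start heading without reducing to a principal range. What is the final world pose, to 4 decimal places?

(3.9194, 0.9349, -3.2430)

step 1: θ'=-2.6180 (straight) → pose (-2.0825, 2.3750, -2.6180)
step 2: θ'=-3.6180 (R=-1.5000) → pose (-3.5204, 2.3411, -3.6180)
step 3: θ'=-3.6180 (straight) → pose (0.3674, 0.3348, -3.6180)
step 4: θ'=-2.7430 (R=0.4286) → pose (0.0046, 0.3489, -2.7430)
step 5: θ'=-3.2430 (R=8.0000) → pose (3.9194, 0.9349, -3.2430)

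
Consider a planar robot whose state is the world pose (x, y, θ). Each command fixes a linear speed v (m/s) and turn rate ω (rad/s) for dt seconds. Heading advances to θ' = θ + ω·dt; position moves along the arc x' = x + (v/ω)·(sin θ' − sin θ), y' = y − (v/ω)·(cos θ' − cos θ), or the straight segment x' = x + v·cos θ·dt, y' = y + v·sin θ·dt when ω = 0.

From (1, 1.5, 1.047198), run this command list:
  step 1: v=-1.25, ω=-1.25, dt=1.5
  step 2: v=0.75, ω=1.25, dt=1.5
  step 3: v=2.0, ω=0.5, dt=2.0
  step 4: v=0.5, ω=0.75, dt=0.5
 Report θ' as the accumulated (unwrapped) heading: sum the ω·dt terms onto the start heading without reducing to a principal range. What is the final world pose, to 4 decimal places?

(0.2964, 5.4595, 2.4222)

step 1: θ'=-0.8278 (R=1.0000) → pose (-0.6025, 1.3235, -0.8278)
step 2: θ'=1.0472 (R=0.6000) → pose (0.3590, 1.4294, 1.0472)
step 3: θ'=2.0472 (R=4.0000) → pose (0.4495, 5.2637, 2.0472)
step 4: θ'=2.4222 (R=0.6667) → pose (0.2964, 5.4595, 2.4222)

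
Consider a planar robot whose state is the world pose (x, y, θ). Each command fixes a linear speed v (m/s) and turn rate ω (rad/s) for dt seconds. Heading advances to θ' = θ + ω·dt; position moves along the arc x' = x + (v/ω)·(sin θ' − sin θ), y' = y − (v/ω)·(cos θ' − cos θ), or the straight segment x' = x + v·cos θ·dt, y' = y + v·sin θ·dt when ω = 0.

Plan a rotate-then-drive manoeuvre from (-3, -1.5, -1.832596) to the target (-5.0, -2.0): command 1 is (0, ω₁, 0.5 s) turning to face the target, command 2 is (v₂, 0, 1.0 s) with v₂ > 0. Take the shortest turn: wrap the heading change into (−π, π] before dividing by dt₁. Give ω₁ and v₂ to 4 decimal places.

heading to target = atan2(-2−-1.5, -5−-3) = -2.8966
Δθ = wrap(-2.8966 − -1.8326) = -1.0640; ω₁ = Δθ/dt₁ = -2.1280
distance = √((-5−-3)² + (-2−-1.5)²) = 2.0616; v₂ = distance/dt₂ = 2.0616

ω₁ = -2.1280, v₂ = 2.0616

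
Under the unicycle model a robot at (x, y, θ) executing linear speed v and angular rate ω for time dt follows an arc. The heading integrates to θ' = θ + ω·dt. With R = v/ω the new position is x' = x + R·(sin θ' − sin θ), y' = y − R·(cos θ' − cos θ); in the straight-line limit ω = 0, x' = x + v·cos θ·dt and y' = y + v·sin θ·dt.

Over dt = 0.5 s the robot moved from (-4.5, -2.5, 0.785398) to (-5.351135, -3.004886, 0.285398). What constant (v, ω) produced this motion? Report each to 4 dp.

Δθ = 0.285398 − 0.785398 = -0.500000
ω = Δθ/dt = -0.500000/0.5 = -1.0000
R = Δx/(sin θ' − sin θ) = 2.0000
v = R·ω = 2.0000·-1.0000 = -2.0000

v = -2.0000, ω = -1.0000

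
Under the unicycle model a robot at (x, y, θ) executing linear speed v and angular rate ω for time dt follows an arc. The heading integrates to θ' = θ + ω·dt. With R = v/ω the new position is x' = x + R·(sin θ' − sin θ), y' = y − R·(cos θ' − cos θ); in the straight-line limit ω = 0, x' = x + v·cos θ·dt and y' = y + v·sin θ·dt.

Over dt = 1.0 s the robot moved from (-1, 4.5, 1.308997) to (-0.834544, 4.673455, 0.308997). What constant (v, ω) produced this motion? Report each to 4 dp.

Δθ = 0.308997 − 1.308997 = -1.000000
ω = Δθ/dt = -1.000000/1.0 = -1.0000
R = −Δy/(cos θ' − cos θ) = -0.2500
v = R·ω = -0.2500·-1.0000 = 0.2500

v = 0.2500, ω = -1.0000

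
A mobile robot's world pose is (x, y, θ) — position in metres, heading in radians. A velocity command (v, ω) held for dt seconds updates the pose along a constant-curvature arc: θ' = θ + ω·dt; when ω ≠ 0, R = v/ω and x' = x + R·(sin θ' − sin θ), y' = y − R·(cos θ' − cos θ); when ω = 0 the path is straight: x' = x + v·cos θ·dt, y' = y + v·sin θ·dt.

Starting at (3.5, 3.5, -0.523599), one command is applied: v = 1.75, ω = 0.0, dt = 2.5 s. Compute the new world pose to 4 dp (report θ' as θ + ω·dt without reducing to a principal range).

θ' = -0.5236 + 0.0·2.5 = -0.5236
ω = 0 → straight: x' = 3.5 + 1.75·cos(-0.5236)·2.5 = 7.2889
y' = 3.5 + 1.75·sin(-0.5236)·2.5 = 1.3125

(7.2889, 1.3125, -0.5236)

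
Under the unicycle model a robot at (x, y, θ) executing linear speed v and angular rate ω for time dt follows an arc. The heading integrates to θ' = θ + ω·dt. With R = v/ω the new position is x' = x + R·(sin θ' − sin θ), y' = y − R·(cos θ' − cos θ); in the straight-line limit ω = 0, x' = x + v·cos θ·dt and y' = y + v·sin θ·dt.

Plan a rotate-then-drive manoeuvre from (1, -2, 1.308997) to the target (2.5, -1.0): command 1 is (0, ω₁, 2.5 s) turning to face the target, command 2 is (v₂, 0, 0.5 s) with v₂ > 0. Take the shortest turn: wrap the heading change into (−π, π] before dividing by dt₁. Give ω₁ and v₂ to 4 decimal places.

heading to target = atan2(-1−-2, 2.5−1) = 0.5880
Δθ = wrap(0.5880 − 1.3090) = -0.7210; ω₁ = Δθ/dt₁ = -0.2884
distance = √((2.5−1)² + (-1−-2)²) = 1.8028; v₂ = distance/dt₂ = 3.6056

ω₁ = -0.2884, v₂ = 3.6056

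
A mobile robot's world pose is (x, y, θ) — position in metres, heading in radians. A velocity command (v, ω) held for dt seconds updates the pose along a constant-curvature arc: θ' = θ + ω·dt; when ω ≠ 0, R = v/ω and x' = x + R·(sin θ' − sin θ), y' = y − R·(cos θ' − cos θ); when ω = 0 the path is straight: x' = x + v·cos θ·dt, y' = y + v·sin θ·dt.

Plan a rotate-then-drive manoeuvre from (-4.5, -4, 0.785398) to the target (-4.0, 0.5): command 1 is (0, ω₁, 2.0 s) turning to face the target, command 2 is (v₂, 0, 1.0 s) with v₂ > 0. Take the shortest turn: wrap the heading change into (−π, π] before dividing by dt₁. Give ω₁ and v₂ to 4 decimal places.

ω₁ = 0.3374, v₂ = 4.5277

heading to target = atan2(0.5−-4, -4−-4.5) = 1.4601
Δθ = wrap(1.4601 − 0.7854) = 0.6747; ω₁ = Δθ/dt₁ = 0.3374
distance = √((-4−-4.5)² + (0.5−-4)²) = 4.5277; v₂ = distance/dt₂ = 4.5277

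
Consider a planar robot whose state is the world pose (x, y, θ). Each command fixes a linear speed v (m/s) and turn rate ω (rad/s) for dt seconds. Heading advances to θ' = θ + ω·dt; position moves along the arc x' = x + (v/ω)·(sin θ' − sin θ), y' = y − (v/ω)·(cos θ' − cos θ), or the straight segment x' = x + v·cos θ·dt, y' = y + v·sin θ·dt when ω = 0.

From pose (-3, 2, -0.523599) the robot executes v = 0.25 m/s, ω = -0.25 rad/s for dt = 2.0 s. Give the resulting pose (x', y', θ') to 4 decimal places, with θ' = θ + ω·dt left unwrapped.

θ' = -0.5236 + -0.25·2.0 = -1.0236
R = v/ω = 0.25/-0.25 = -1.0000
x' = -3 + -1.0000·(sin -1.0236 − sin -0.5236) = -2.6460
y' = 2 − -1.0000·(cos -1.0236 − cos -0.5236) = 1.6543

(-2.6460, 1.6543, -1.0236)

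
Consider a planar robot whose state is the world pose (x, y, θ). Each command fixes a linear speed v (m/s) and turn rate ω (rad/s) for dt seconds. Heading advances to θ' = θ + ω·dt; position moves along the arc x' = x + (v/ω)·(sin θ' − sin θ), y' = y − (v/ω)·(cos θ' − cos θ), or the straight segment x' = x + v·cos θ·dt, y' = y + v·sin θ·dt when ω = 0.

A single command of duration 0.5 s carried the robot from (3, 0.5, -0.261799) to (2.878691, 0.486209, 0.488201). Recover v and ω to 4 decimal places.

Δθ = 0.488201 − -0.261799 = 0.750000
ω = Δθ/dt = 0.750000/0.5 = 1.5000
R = Δx/(sin θ' − sin θ) = -0.1667
v = R·ω = -0.1667·1.5000 = -0.2500

v = -0.2500, ω = 1.5000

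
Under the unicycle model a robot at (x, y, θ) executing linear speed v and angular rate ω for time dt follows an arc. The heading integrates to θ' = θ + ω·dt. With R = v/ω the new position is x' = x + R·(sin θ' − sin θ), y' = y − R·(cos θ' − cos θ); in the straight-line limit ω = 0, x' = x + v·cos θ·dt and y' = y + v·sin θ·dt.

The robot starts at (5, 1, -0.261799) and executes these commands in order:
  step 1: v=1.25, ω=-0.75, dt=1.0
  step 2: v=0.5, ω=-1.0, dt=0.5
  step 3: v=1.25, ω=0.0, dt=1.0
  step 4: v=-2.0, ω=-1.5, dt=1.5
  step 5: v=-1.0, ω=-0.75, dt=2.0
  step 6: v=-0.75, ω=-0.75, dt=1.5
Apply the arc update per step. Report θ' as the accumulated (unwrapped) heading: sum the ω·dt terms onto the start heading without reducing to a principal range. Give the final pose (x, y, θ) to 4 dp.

step 1: θ'=-1.0118 (R=-1.6667) → pose (5.9816, 0.2740, -1.0118)
step 2: θ'=-1.5118 (R=-0.5000) → pose (6.0569, 0.0383, -1.5118)
step 3: θ'=-1.5118 (straight) → pose (6.1306, -1.2095, -1.5118)
step 4: θ'=-3.7618 (R=1.3333) → pose (8.2365, -0.0459, -3.7618)
step 5: θ'=-5.2618 (R=1.3333) → pose (8.5987, -1.8271, -5.2618)
step 6: θ'=-6.3868 (R=1.0000) → pose (7.6424, -2.2996, -6.3868)

(7.6424, -2.2996, -6.3868)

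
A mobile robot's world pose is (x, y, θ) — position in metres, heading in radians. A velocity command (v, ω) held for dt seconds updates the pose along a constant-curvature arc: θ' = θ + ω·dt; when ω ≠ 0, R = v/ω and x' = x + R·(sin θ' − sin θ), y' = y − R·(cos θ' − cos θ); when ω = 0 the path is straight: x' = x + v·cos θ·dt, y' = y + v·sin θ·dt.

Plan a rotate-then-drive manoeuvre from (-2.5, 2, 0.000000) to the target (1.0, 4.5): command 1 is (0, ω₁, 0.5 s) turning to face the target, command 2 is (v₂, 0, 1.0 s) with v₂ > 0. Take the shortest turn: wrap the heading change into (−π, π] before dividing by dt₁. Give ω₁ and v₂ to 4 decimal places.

heading to target = atan2(4.5−2, 1−-2.5) = 0.6202
Δθ = wrap(0.6202 − 0.0000) = 0.6202; ω₁ = Δθ/dt₁ = 1.2405
distance = √((1−-2.5)² + (4.5−2)²) = 4.3012; v₂ = distance/dt₂ = 4.3012

ω₁ = 1.2405, v₂ = 4.3012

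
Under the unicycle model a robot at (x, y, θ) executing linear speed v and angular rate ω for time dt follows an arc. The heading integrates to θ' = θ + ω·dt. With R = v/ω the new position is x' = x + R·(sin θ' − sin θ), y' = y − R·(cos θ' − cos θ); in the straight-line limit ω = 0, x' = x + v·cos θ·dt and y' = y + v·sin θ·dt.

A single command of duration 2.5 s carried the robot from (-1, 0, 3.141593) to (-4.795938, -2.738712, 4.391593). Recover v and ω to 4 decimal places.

Δθ = 4.391593 − 3.141593 = 1.250000
ω = Δθ/dt = 1.250000/2.5 = 0.5000
R = Δx/(sin θ' − sin θ) = 4.0000
v = R·ω = 4.0000·0.5000 = 2.0000

v = 2.0000, ω = 0.5000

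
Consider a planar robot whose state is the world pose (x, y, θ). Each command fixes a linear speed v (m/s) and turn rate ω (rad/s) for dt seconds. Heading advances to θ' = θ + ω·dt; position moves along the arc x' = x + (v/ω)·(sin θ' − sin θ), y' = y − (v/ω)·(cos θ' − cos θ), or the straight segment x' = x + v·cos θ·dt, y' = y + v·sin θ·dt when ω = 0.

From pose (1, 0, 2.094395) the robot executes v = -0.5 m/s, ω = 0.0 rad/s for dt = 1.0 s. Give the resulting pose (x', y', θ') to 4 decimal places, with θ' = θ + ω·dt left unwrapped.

θ' = 2.0944 + 0.0·1.0 = 2.0944
ω = 0 → straight: x' = 1 + -0.5·cos(2.0944)·1.0 = 1.2500
y' = 0 + -0.5·sin(2.0944)·1.0 = -0.4330

(1.2500, -0.4330, 2.0944)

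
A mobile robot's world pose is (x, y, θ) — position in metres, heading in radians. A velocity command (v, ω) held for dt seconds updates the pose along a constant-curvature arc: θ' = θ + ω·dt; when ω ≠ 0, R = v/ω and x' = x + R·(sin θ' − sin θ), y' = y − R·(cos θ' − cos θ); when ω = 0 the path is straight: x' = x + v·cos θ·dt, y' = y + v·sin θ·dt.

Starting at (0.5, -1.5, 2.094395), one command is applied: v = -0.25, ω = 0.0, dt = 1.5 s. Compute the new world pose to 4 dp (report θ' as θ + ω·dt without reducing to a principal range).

θ' = 2.0944 + 0.0·1.5 = 2.0944
ω = 0 → straight: x' = 0.5 + -0.25·cos(2.0944)·1.5 = 0.6875
y' = -1.5 + -0.25·sin(2.0944)·1.5 = -1.8248

(0.6875, -1.8248, 2.0944)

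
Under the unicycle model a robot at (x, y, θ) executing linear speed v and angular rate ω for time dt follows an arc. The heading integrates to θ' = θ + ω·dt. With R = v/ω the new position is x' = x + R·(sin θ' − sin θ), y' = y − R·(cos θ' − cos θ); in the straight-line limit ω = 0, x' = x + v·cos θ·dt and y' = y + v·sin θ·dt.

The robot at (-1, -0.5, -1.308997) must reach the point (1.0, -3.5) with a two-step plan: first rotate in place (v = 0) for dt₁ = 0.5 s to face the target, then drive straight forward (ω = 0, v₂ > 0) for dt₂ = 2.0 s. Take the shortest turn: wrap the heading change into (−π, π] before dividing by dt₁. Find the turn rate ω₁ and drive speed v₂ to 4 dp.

ω₁ = 0.6524, v₂ = 1.8028

heading to target = atan2(-3.5−-0.5, 1−-1) = -0.9828
Δθ = wrap(-0.9828 − -1.3090) = 0.3262; ω₁ = Δθ/dt₁ = 0.6524
distance = √((1−-1)² + (-3.5−-0.5)²) = 3.6056; v₂ = distance/dt₂ = 1.8028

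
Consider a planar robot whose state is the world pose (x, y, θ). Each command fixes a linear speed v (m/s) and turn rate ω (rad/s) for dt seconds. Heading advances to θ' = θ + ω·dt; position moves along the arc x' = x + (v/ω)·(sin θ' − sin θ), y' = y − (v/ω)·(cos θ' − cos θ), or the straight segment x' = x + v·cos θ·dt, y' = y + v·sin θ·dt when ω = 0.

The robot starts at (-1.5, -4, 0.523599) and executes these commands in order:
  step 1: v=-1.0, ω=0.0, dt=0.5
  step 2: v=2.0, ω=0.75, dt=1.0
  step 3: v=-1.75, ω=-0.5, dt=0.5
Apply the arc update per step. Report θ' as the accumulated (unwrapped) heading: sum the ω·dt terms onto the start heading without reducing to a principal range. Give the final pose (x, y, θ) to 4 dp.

(-1.0742, -3.5176, 1.0236)

step 1: θ'=0.5236 (straight) → pose (-1.9330, -4.2500, 0.5236)
step 2: θ'=1.2736 (R=2.6667) → pose (-0.7166, -2.7215, 1.2736)
step 3: θ'=1.0236 (R=3.5000) → pose (-1.0742, -3.5176, 1.0236)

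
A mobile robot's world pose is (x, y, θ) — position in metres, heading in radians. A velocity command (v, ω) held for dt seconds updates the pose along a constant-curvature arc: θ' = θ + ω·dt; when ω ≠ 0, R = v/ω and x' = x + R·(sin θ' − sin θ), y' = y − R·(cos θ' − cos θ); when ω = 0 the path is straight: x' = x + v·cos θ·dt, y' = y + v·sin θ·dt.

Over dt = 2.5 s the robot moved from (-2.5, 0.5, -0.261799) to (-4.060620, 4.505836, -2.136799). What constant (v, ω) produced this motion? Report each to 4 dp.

Δθ = -2.136799 − -0.261799 = -1.875000
ω = Δθ/dt = -1.875000/2.5 = -0.7500
R = −Δy/(cos θ' − cos θ) = 2.6667
v = R·ω = 2.6667·-0.7500 = -2.0000

v = -2.0000, ω = -0.7500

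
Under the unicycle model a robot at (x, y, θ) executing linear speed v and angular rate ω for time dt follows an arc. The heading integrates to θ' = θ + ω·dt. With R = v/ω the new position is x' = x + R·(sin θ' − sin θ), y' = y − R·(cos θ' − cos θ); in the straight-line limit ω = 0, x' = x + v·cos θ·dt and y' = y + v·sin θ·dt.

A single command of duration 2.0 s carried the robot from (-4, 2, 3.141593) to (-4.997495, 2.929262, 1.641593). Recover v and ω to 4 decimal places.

Δθ = 1.641593 − 3.141593 = -1.500000
ω = Δθ/dt = -1.500000/2.0 = -0.7500
R = Δx/(sin θ' − sin θ) = -1.0000
v = R·ω = -1.0000·-0.7500 = 0.7500

v = 0.7500, ω = -0.7500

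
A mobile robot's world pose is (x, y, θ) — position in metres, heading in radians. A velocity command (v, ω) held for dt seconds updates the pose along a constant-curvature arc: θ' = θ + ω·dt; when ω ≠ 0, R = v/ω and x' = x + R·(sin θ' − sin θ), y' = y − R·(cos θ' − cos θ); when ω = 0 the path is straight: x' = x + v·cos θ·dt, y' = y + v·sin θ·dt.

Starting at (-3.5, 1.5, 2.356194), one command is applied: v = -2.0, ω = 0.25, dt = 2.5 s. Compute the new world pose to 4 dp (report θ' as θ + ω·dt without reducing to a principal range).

θ' = 2.3562 + 0.25·2.5 = 2.9812
R = v/ω = -2.0/0.25 = -8.0000
x' = -3.5 + -8.0000·(sin 2.9812 − sin 2.3562) = 0.8792
y' = 1.5 − -8.0000·(cos 2.9812 − cos 2.3562) = -0.7405

(0.8792, -0.7405, 2.9812)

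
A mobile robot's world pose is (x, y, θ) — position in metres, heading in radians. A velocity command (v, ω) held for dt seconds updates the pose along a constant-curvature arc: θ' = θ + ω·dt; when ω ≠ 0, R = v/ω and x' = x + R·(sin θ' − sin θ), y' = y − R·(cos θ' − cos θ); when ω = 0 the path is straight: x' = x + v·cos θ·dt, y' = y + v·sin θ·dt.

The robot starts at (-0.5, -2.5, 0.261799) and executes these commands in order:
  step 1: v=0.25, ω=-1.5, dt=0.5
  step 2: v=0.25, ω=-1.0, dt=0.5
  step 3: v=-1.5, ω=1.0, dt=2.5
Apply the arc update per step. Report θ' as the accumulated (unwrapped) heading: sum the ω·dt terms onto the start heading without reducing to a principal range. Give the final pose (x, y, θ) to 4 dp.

step 1: θ'=-0.4882 (R=-0.1667) → pose (-0.3787, -2.5138, -0.4882)
step 2: θ'=-0.9882 (R=-0.2500) → pose (-0.2872, -2.5970, -0.9882)
step 3: θ'=1.5118 (R=-1.5000) → pose (-3.0371, -3.3339, 1.5118)

(-3.0371, -3.3339, 1.5118)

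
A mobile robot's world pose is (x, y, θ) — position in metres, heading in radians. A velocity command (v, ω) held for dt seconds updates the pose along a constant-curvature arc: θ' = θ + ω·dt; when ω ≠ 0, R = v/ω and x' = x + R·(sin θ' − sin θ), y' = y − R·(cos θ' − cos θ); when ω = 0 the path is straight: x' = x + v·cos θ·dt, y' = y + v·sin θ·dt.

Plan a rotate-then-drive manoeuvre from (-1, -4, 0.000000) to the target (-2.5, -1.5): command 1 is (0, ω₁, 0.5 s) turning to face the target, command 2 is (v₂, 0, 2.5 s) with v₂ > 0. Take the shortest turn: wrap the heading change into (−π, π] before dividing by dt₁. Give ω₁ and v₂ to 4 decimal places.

ω₁ = 4.2224, v₂ = 1.1662

heading to target = atan2(-1.5−-4, -2.5−-1) = 2.1112
Δθ = wrap(2.1112 − 0.0000) = 2.1112; ω₁ = Δθ/dt₁ = 4.2224
distance = √((-2.5−-1)² + (-1.5−-4)²) = 2.9155; v₂ = distance/dt₂ = 1.1662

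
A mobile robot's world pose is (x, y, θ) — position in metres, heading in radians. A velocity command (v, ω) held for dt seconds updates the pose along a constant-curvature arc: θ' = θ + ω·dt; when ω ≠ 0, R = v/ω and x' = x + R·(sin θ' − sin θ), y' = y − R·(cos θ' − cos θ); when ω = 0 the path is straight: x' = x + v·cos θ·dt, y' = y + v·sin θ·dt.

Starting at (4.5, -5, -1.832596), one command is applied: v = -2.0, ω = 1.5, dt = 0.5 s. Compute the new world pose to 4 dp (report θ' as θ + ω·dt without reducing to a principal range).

θ' = -1.8326 + 1.5·0.5 = -1.0826
R = v/ω = -2.0/1.5 = -1.3333
x' = 4.5 + -1.3333·(sin -1.0826 − sin -1.8326) = 4.3897
y' = -5 − -1.3333·(cos -1.0826 − cos -1.8326) = -4.0295

(4.3897, -4.0295, -1.0826)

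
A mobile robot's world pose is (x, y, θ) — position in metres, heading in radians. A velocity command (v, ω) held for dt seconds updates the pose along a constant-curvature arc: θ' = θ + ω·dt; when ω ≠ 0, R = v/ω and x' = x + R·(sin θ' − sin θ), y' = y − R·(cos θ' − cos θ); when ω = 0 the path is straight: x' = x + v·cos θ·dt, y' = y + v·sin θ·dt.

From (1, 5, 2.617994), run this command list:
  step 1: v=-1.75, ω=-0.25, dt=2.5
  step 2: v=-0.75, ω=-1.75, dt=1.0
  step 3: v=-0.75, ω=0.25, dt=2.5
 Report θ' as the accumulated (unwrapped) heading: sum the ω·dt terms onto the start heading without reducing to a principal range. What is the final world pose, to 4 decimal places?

step 1: θ'=1.9930 (R=7.0000) → pose (3.8853, 1.8062, 1.9930)
step 2: θ'=0.2430 (R=0.4286) → pose (3.5975, 1.2146, 0.2430)
step 3: θ'=0.8680 (R=-3.0000) → pose (2.0302, 0.2418, 0.8680)

(2.0302, 0.2418, 0.8680)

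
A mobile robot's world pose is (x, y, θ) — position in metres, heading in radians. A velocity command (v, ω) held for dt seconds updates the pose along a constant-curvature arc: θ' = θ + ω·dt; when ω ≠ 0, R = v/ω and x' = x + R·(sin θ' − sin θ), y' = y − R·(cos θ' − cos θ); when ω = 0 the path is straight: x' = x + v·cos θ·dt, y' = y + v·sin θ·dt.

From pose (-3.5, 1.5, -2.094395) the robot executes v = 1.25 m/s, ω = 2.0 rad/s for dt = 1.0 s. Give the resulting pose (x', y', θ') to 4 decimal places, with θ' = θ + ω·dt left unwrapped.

(-3.0176, 0.5653, -0.0944)

θ' = -2.0944 + 2.0·1.0 = -0.0944
R = v/ω = 1.25/2.0 = 0.6250
x' = -3.5 + 0.6250·(sin -0.0944 − sin -2.0944) = -3.0176
y' = 1.5 − 0.6250·(cos -0.0944 − cos -2.0944) = 0.5653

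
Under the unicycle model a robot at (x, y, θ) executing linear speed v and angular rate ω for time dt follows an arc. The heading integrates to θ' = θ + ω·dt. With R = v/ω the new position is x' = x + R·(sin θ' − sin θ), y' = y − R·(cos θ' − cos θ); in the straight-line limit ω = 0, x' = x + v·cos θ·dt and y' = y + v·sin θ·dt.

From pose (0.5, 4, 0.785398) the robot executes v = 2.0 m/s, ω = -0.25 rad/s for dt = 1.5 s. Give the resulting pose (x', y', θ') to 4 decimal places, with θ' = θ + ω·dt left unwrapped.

(2.9651, 5.6788, 0.4104)

θ' = 0.7854 + -0.25·1.5 = 0.4104
R = v/ω = 2.0/-0.25 = -8.0000
x' = 0.5 + -8.0000·(sin 0.4104 − sin 0.7854) = 2.9651
y' = 4 − -8.0000·(cos 0.4104 − cos 0.7854) = 5.6788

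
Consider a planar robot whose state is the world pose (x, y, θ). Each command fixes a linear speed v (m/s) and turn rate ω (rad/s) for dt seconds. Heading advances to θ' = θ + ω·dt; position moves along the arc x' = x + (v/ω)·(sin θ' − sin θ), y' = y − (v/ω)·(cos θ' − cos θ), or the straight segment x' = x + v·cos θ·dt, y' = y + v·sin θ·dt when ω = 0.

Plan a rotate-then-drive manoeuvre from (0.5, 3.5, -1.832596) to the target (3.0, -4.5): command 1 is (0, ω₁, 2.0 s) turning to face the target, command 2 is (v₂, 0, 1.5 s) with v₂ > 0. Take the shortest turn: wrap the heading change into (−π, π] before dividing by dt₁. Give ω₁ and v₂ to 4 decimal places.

heading to target = atan2(-4.5−3.5, 3−0.5) = -1.2679
Δθ = wrap(-1.2679 − -1.8326) = 0.5647; ω₁ = Δθ/dt₁ = 0.2823
distance = √((3−0.5)² + (-4.5−3.5)²) = 8.3815; v₂ = distance/dt₂ = 5.5877

ω₁ = 0.2823, v₂ = 5.5877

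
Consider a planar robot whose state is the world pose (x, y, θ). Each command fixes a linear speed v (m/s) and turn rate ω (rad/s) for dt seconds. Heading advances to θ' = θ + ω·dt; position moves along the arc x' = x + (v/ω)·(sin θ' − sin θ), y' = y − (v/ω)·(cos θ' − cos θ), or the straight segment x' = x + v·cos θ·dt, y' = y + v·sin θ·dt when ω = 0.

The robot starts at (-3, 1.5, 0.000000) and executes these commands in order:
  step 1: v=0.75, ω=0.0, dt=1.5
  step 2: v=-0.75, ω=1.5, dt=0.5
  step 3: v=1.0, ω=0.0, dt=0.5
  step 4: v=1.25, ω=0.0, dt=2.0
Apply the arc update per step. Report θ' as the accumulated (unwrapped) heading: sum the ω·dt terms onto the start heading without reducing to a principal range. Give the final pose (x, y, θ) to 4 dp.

step 1: θ'=0.0000 (straight) → pose (-1.8750, 1.5000, 0.0000)
step 2: θ'=0.7500 (R=-0.5000) → pose (-2.2158, 1.3658, 0.7500)
step 3: θ'=0.7500 (straight) → pose (-1.8500, 1.7067, 0.7500)
step 4: θ'=0.7500 (straight) → pose (-0.0208, 3.4108, 0.7500)

(-0.0208, 3.4108, 0.7500)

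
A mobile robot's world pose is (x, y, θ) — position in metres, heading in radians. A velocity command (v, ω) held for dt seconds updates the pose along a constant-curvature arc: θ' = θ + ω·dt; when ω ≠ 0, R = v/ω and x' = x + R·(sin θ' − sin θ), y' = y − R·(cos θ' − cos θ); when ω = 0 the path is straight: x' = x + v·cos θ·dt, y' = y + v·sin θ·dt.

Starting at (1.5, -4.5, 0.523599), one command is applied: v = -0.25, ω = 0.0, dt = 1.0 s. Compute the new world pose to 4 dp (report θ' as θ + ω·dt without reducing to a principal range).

θ' = 0.5236 + 0.0·1.0 = 0.5236
ω = 0 → straight: x' = 1.5 + -0.25·cos(0.5236)·1.0 = 1.2835
y' = -4.5 + -0.25·sin(0.5236)·1.0 = -4.6250

(1.2835, -4.6250, 0.5236)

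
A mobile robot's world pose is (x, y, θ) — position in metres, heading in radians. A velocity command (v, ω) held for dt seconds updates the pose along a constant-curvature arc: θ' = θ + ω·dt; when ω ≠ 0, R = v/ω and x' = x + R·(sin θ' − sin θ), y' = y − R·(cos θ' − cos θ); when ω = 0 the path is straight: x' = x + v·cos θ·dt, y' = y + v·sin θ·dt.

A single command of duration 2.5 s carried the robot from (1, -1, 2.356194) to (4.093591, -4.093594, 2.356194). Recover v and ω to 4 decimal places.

Δθ = 2.356194 − 2.356194 = 0.000000
ω = Δθ/dt = 0.000000/2.5 = 0.0000
ω = 0 → v = (Δx·cos θ + Δy·sin θ)/dt = -1.7500

v = -1.7500, ω = 0.0000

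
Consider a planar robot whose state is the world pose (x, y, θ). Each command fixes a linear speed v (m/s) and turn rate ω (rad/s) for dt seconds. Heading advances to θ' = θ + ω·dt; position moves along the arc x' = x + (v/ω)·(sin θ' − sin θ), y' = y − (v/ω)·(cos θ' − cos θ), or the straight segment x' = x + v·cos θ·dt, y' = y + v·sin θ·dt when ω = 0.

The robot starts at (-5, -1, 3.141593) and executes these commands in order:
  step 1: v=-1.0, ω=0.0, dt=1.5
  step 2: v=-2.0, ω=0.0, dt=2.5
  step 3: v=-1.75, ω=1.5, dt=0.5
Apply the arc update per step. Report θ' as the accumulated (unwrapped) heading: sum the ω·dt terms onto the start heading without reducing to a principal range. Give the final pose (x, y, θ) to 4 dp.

step 1: θ'=3.1416 (straight) → pose (-3.5000, -1.0000, 3.1416)
step 2: θ'=3.1416 (straight) → pose (1.5000, -1.0000, 3.1416)
step 3: θ'=3.8916 (R=-1.1667) → pose (2.2952, -0.6870, 3.8916)

(2.2952, -0.6870, 3.8916)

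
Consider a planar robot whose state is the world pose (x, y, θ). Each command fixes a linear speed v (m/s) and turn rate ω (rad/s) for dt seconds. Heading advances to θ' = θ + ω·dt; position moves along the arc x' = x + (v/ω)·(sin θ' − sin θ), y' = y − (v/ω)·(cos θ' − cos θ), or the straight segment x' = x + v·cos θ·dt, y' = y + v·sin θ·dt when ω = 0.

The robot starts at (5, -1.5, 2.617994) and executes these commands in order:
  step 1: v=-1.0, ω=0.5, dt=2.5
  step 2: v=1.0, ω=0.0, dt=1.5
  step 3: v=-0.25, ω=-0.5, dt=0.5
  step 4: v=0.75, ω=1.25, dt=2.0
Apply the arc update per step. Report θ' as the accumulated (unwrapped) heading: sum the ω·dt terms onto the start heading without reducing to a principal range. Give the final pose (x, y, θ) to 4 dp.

step 1: θ'=3.8680 (R=-2.0000) → pose (7.3284, -1.2631, 3.8680)
step 2: θ'=3.8680 (straight) → pose (6.2070, -2.2594, 3.8680)
step 3: θ'=3.6180 (R=0.5000) → pose (6.3098, -2.1888, 3.6180)
step 4: θ'=6.1180 (R=0.6000) → pose (6.4863, -3.3138, 6.1180)

(6.4863, -3.3138, 6.1180)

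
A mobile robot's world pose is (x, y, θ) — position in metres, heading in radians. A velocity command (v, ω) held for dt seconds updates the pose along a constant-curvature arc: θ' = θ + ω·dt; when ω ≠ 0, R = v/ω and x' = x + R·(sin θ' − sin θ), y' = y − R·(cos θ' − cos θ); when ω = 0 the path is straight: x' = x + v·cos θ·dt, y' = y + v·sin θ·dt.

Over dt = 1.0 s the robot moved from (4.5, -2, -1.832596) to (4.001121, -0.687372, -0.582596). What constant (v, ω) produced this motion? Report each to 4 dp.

Δθ = -0.582596 − -1.832596 = 1.250000
ω = Δθ/dt = 1.250000/1.0 = 1.2500
R = −Δy/(cos θ' − cos θ) = -1.2000
v = R·ω = -1.2000·1.2500 = -1.5000

v = -1.5000, ω = 1.2500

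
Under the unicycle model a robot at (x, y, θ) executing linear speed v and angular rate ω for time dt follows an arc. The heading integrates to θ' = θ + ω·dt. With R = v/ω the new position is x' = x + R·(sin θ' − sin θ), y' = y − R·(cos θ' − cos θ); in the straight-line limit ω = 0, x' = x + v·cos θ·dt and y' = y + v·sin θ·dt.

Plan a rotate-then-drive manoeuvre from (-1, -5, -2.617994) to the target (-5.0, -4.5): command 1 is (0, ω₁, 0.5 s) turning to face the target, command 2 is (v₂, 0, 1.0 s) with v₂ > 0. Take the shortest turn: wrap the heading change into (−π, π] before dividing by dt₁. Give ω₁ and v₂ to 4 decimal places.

heading to target = atan2(-4.5−-5, -5−-1) = 3.0172
Δθ = wrap(3.0172 − -2.6180) = -0.6480; ω₁ = Δθ/dt₁ = -1.2959
distance = √((-5−-1)² + (-4.5−-5)²) = 4.0311; v₂ = distance/dt₂ = 4.0311

ω₁ = -1.2959, v₂ = 4.0311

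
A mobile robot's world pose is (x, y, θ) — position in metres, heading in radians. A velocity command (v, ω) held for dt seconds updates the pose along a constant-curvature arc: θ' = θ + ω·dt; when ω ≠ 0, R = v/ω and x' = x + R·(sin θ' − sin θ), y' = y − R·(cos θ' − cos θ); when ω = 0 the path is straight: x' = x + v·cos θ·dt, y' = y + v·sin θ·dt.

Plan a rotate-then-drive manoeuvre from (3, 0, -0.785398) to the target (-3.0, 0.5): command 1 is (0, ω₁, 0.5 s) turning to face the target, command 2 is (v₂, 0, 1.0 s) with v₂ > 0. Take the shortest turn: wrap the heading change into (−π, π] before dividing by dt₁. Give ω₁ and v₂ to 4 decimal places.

heading to target = atan2(0.5−0, -3−3) = 3.0585
Δθ = wrap(3.0585 − -0.7854) = -2.4393; ω₁ = Δθ/dt₁ = -4.8787
distance = √((-3−3)² + (0.5−0)²) = 6.0208; v₂ = distance/dt₂ = 6.0208

ω₁ = -4.8787, v₂ = 6.0208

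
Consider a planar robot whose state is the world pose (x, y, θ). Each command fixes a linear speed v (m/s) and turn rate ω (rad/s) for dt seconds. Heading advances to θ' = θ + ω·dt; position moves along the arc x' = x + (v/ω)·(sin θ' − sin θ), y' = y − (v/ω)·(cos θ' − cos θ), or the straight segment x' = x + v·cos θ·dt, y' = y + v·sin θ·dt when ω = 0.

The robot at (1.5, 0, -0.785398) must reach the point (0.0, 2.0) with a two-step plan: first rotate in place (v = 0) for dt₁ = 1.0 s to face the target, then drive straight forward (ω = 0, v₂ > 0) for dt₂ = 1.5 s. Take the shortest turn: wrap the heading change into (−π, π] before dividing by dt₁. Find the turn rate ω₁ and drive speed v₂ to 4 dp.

ω₁ = 2.9997, v₂ = 1.6667

heading to target = atan2(2−0, 0−1.5) = 2.2143
Δθ = wrap(2.2143 − -0.7854) = 2.9997; ω₁ = Δθ/dt₁ = 2.9997
distance = √((0−1.5)² + (2−0)²) = 2.5000; v₂ = distance/dt₂ = 1.6667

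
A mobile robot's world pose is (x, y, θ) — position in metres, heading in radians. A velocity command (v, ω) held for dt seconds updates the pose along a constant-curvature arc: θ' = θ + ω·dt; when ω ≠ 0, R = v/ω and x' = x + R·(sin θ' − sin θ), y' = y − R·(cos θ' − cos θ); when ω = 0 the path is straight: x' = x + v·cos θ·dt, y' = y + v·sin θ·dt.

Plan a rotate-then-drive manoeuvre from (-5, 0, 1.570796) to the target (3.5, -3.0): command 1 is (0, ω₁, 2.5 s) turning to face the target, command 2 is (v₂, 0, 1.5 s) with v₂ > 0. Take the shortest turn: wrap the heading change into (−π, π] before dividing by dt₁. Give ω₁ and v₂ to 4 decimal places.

ω₁ = -0.7640, v₂ = 6.0093

heading to target = atan2(-3−0, 3.5−-5) = -0.3393
Δθ = wrap(-0.3393 − 1.5708) = -1.9101; ω₁ = Δθ/dt₁ = -0.7640
distance = √((3.5−-5)² + (-3−0)²) = 9.0139; v₂ = distance/dt₂ = 6.0093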